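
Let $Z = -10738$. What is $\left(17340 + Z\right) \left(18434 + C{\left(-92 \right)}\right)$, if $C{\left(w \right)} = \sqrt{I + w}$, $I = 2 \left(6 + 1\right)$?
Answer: $121701268 + 6602 i \sqrt{78} \approx 1.217 \cdot 10^{8} + 58307.0 i$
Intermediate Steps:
$I = 14$ ($I = 2 \cdot 7 = 14$)
$C{\left(w \right)} = \sqrt{14 + w}$
$\left(17340 + Z\right) \left(18434 + C{\left(-92 \right)}\right) = \left(17340 - 10738\right) \left(18434 + \sqrt{14 - 92}\right) = 6602 \left(18434 + \sqrt{-78}\right) = 6602 \left(18434 + i \sqrt{78}\right) = 121701268 + 6602 i \sqrt{78}$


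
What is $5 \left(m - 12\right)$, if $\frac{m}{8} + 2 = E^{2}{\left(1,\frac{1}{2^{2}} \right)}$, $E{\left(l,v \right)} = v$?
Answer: $- \frac{275}{2} \approx -137.5$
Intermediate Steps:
$m = - \frac{31}{2}$ ($m = -16 + 8 \left(\frac{1}{2^{2}}\right)^{2} = -16 + 8 \left(\frac{1}{4}\right)^{2} = -16 + \frac{8}{16} = -16 + 8 \cdot \frac{1}{16} = -16 + \frac{1}{2} = - \frac{31}{2} \approx -15.5$)
$5 \left(m - 12\right) = 5 \left(- \frac{31}{2} - 12\right) = 5 \left(- \frac{55}{2}\right) = - \frac{275}{2}$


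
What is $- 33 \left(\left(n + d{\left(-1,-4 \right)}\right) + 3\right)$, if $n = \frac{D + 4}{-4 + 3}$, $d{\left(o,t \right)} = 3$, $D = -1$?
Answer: $-99$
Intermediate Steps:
$n = -3$ ($n = \frac{-1 + 4}{-4 + 3} = \frac{3}{-1} = 3 \left(-1\right) = -3$)
$- 33 \left(\left(n + d{\left(-1,-4 \right)}\right) + 3\right) = - 33 \left(\left(-3 + 3\right) + 3\right) = - 33 \left(0 + 3\right) = \left(-33\right) 3 = -99$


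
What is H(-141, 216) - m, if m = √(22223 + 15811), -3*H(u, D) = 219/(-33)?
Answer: 73/33 - 3*√4226 ≈ -192.81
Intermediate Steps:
H(u, D) = 73/33 (H(u, D) = -73/(-33) = -73*(-1)/33 = -⅓*(-73/11) = 73/33)
m = 3*√4226 (m = √38034 = 3*√4226 ≈ 195.02)
H(-141, 216) - m = 73/33 - 3*√4226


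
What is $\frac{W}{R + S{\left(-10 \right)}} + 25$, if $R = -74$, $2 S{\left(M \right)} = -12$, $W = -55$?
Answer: $\frac{411}{16} \approx 25.688$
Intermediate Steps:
$S{\left(M \right)} = -6$ ($S{\left(M \right)} = \frac{1}{2} \left(-12\right) = -6$)
$\frac{W}{R + S{\left(-10 \right)}} + 25 = - \frac{55}{-74 - 6} + 25 = - \frac{55}{-80} + 25 = \left(-55\right) \left(- \frac{1}{80}\right) + 25 = \frac{11}{16} + 25 = \frac{411}{16}$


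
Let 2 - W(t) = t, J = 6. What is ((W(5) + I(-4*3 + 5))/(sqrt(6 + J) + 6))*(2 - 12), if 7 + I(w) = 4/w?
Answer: 185/7 - 185*sqrt(3)/21 ≈ 11.170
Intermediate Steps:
W(t) = 2 - t
I(w) = -7 + 4/w
((W(5) + I(-4*3 + 5))/(sqrt(6 + J) + 6))*(2 - 12) = (((2 - 1*5) + (-7 + 4/(-4*3 + 5)))/(sqrt(6 + 6) + 6))*(2 - 12) = (((2 - 5) + (-7 + 4/(-12 + 5)))/(sqrt(12) + 6))*(-10) = ((-3 + (-7 + 4/(-7)))/(2*sqrt(3) + 6))*(-10) = ((-3 + (-7 + 4*(-1/7)))/(6 + 2*sqrt(3)))*(-10) = ((-3 + (-7 - 4/7))/(6 + 2*sqrt(3)))*(-10) = ((-3 - 53/7)/(6 + 2*sqrt(3)))*(-10) = -74/(7*(6 + 2*sqrt(3)))*(-10) = 740/(7*(6 + 2*sqrt(3)))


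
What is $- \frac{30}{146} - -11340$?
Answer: $\frac{827805}{73} \approx 11340.0$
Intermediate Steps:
$- \frac{30}{146} - -11340 = \left(-30\right) \frac{1}{146} + 11340 = - \frac{15}{73} + 11340 = \frac{827805}{73}$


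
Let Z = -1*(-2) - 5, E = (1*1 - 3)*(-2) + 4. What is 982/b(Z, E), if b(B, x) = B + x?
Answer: 982/5 ≈ 196.40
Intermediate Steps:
E = 8 (E = (1 - 3)*(-2) + 4 = -2*(-2) + 4 = 4 + 4 = 8)
Z = -3 (Z = 2 - 5 = -3)
982/b(Z, E) = 982/(-3 + 8) = 982/5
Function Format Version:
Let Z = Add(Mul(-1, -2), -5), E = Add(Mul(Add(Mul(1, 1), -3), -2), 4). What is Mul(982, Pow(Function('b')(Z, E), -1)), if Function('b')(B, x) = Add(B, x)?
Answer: Rational(982, 5) ≈ 196.40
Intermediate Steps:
E = 8 (E = Add(Mul(Add(1, -3), -2), 4) = Add(Mul(-2, -2), 4) = Add(4, 4) = 8)
Z = -3 (Z = Add(2, -5) = -3)
Mul(982, Pow(Function('b')(Z, E), -1)) = Mul(982, Pow(Add(-3, 8), -1)) = Mul(982, Pow(5, -1)) = Mul(982, Rational(1, 5)) = Rational(982, 5)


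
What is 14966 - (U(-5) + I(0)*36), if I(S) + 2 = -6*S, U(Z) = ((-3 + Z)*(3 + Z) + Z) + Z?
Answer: 15032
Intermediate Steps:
U(Z) = 2*Z + (-3 + Z)*(3 + Z) (U(Z) = (Z + (-3 + Z)*(3 + Z)) + Z = 2*Z + (-3 + Z)*(3 + Z))
I(S) = -2 - 6*S
14966 - (U(-5) + I(0)*36) = 14966 - ((-9 + (-5)**2 + 2*(-5)) + (-2 - 6*0)*36) = 14966 - ((-9 + 25 - 10) + (-2 + 0)*36) = 14966 - (6 - 2*36) = 14966 - (6 - 72) = 14966 - 1*(-66) = 14966 + 66 = 15032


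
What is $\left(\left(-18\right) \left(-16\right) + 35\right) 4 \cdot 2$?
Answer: $2584$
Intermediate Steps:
$\left(\left(-18\right) \left(-16\right) + 35\right) 4 \cdot 2 = \left(288 + 35\right) 8 = 323 \cdot 8 = 2584$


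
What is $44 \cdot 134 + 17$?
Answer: $5913$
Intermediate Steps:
$44 \cdot 134 + 17 = 5896 + 17 = 5913$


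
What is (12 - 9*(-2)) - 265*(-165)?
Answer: 43755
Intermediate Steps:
(12 - 9*(-2)) - 265*(-165) = (12 + 18) + 43725 = 30 + 43725 = 43755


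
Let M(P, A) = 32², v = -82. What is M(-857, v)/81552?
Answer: 64/5097 ≈ 0.012556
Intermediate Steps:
M(P, A) = 1024
M(-857, v)/81552 = 1024/81552 = 1024*(1/81552) = 64/5097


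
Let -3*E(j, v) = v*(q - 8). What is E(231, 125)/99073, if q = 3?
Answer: 625/297219 ≈ 0.0021028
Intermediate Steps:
E(j, v) = 5*v/3 (E(j, v) = -v*(3 - 8)/3 = -v*(-5)/3 = -(-5)*v/3 = 5*v/3)
E(231, 125)/99073 = ((5/3)*125)/99073 = (625/3)*(1/99073) = 625/297219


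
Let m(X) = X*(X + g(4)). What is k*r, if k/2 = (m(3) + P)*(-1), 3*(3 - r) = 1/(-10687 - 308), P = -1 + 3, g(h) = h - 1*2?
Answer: -3364504/32985 ≈ -102.00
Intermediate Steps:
g(h) = -2 + h (g(h) = h - 2 = -2 + h)
P = 2
m(X) = X*(2 + X) (m(X) = X*(X + (-2 + 4)) = X*(X + 2) = X*(2 + X))
r = 98956/32985 (r = 3 - 1/(3*(-10687 - 308)) = 3 - ⅓/(-10995) = 3 - ⅓*(-1/10995) = 3 + 1/32985 = 98956/32985 ≈ 3.0000)
k = -34 (k = 2*((3*(2 + 3) + 2)*(-1)) = 2*((3*5 + 2)*(-1)) = 2*((15 + 2)*(-1)) = 2*(17*(-1)) = 2*(-17) = -34)
k*r = -34*98956/32985 = -3364504/32985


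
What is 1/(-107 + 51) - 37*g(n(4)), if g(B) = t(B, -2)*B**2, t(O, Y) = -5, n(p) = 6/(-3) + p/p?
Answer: 10359/56 ≈ 184.98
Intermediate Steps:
n(p) = -1 (n(p) = 6*(-1/3) + 1 = -2 + 1 = -1)
g(B) = -5*B**2
1/(-107 + 51) - 37*g(n(4)) = 1/(-107 + 51) - (-185)*(-1)**2 = 1/(-56) - (-185) = -1/56 - 37*(-5) = -1/56 + 185 = 10359/56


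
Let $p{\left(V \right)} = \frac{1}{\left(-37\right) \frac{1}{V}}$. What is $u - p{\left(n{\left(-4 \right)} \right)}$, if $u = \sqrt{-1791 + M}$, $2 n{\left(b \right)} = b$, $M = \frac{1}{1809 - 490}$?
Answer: $- \frac{2}{37} + \frac{2 i \sqrt{778977658}}{1319} \approx -0.054054 + 42.32 i$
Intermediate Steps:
$M = \frac{1}{1319} \approx 0.00075815$
$n{\left(b \right)} = \frac{b}{2}$
$p{\left(V \right)} = - \frac{V}{37}$
$u = \frac{2 i \sqrt{778977658}}{1319}$ ($u = \sqrt{-1791 + \frac{1}{1319}} = \sqrt{- \frac{2362328}{1319}} = \frac{2 i \sqrt{778977658}}{1319} \approx 42.32 i$)
$u - p{\left(n{\left(-4 \right)} \right)} = \frac{2 i \sqrt{778977658}}{1319} - - \frac{\frac{1}{2} \left(-4\right)}{37} = \frac{2 i \sqrt{778977658}}{1319} - \left(- \frac{1}{37}\right) \left(-2\right) = \frac{2 i \sqrt{778977658}}{1319} - \frac{2}{37} = - \frac{2}{37} + \frac{2 i \sqrt{778977658}}{1319}$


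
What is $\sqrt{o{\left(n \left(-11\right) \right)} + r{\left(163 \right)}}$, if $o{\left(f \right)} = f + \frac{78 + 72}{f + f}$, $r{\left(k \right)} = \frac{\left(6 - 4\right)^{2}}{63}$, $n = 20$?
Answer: $\frac{i \sqrt{47016893}}{462} \approx 14.842 i$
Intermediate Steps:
$r{\left(k \right)} = \frac{4}{63}$ ($r{\left(k \right)} = 2^{2} \cdot \frac{1}{63} = 4 \cdot \frac{1}{63} = \frac{4}{63}$)
$o{\left(f \right)} = f + \frac{75}{f}$ ($o{\left(f \right)} = f + \frac{150}{2 f} = f + 150 \frac{1}{2 f} = f + \frac{75}{f}$)
$\sqrt{o{\left(n \left(-11\right) \right)} + r{\left(163 \right)}} = \sqrt{\left(20 \left(-11\right) + \frac{75}{20 \left(-11\right)}\right) + \frac{4}{63}} = \sqrt{\left(-220 + \frac{75}{-220}\right) + \frac{4}{63}} = \sqrt{\left(-220 + 75 \left(- \frac{1}{220}\right)\right) + \frac{4}{63}} = \sqrt{\left(-220 - \frac{15}{44}\right) + \frac{4}{63}} = \sqrt{- \frac{9695}{44} + \frac{4}{63}} = \sqrt{- \frac{610609}{2772}} = \frac{i \sqrt{47016893}}{462}$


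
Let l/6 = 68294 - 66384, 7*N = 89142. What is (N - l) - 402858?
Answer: -2811084/7 ≈ -4.0158e+5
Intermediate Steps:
N = 89142/7 (N = (⅐)*89142 = 89142/7 ≈ 12735.)
l = 11460 (l = 6*(68294 - 66384) = 6*1910 = 11460)
(N - l) - 402858 = (89142/7 - 1*11460) - 402858 = (89142/7 - 11460) - 402858 = 8922/7 - 402858 = -2811084/7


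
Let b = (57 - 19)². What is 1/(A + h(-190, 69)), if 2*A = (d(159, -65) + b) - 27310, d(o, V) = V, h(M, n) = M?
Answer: -2/26311 ≈ -7.6014e-5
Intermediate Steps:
b = 1444 (b = 38² = 1444)
A = -25931/2 (A = ((-65 + 1444) - 27310)/2 = (1379 - 27310)/2 = (½)*(-25931) = -25931/2 ≈ -12966.)
1/(A + h(-190, 69)) = 1/(-25931/2 - 190) = 1/(-26311/2) = -2/26311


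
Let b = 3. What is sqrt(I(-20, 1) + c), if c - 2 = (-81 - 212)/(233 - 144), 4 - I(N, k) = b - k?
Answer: 3*sqrt(623)/89 ≈ 0.84135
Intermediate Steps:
I(N, k) = 1 + k (I(N, k) = 4 - (3 - k) = 4 + (-3 + k) = 1 + k)
c = -115/89 (c = 2 + (-81 - 212)/(233 - 144) = 2 - 293/89 = -115/89 ≈ -1.2921)
sqrt(I(-20, 1) + c) = sqrt((1 + 1) - 115/89) = sqrt(2 - 115/89) = sqrt(63/89) = 3*sqrt(623)/89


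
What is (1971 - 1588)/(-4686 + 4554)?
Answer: -383/132 ≈ -2.9015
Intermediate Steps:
(1971 - 1588)/(-4686 + 4554) = 383/(-132) = 383*(-1/132) = -383/132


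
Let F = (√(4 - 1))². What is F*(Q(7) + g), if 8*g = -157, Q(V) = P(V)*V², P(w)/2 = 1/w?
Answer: -135/8 ≈ -16.875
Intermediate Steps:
P(w) = 2/w (P(w) = 2*(1/w) = 2/w)
Q(V) = 2*V (Q(V) = (2/V)*V² = 2*V)
g = -157/8 (g = (⅛)*(-157) = -157/8 ≈ -19.625)
F = 3 (F = (√3)² = 3)
F*(Q(7) + g) = 3*(2*7 - 157/8) = 3*(14 - 157/8) = 3*(-45/8) = -135/8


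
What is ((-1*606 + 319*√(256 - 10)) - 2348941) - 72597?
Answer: -2422144 + 319*√246 ≈ -2.4171e+6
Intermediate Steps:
((-1*606 + 319*√(256 - 10)) - 2348941) - 72597 = ((-606 + 319*√246) - 2348941) - 72597 = (-2349547 + 319*√246) - 72597 = -2422144 + 319*√246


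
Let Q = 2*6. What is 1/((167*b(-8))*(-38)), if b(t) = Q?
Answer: -1/76152 ≈ -1.3132e-5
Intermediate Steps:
Q = 12
b(t) = 12
1/((167*b(-8))*(-38)) = 1/((167*12)*(-38)) = 1/(2004*(-38)) = 1/(-76152) = -1/76152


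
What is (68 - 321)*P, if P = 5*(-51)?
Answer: 64515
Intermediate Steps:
P = -255
(68 - 321)*P = (68 - 321)*(-255) = -253*(-255) = 64515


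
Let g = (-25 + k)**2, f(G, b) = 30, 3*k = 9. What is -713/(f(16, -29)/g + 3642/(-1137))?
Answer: 65394934/288103 ≈ 226.98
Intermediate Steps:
k = 3 (k = (1/3)*9 = 3)
g = 484 (g = (-25 + 3)**2 = (-22)**2 = 484)
-713/(f(16, -29)/g + 3642/(-1137)) = -713/(30/484 + 3642/(-1137)) = -713/(30*(1/484) + 3642*(-1/1137)) = -713/(15/242 - 1214/379) = -713/(-288103/91718) = -713*(-91718/288103) = 65394934/288103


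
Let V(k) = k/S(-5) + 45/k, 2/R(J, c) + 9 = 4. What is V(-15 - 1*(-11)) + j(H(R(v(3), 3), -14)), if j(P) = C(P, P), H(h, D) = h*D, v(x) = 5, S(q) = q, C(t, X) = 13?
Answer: 51/20 ≈ 2.5500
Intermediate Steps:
R(J, c) = -2/5 (R(J, c) = 2/(-9 + 4) = 2/(-5) = 2*(-1/5) = -2/5)
H(h, D) = D*h
j(P) = 13
V(k) = 45/k - k/5 (V(k) = k/(-5) + 45/k = k*(-1/5) + 45/k = -k/5 + 45/k = 45/k - k/5)
V(-15 - 1*(-11)) + j(H(R(v(3), 3), -14)) = (45/(-15 - 1*(-11)) - (-15 - 1*(-11))/5) + 13 = (45/(-15 + 11) - (-15 + 11)/5) + 13 = (45/(-4) - 1/5*(-4)) + 13 = (45*(-1/4) + 4/5) + 13 = (-45/4 + 4/5) + 13 = -209/20 + 13 = 51/20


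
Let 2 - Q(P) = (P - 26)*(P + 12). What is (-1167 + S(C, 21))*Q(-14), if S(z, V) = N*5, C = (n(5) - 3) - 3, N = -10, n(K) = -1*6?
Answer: 94926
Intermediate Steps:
n(K) = -6
C = -12 (C = (-6 - 3) - 3 = -9 - 3 = -12)
Q(P) = 2 - (-26 + P)*(12 + P) (Q(P) = 2 - (P - 26)*(P + 12) = 2 - (-26 + P)*(12 + P))
S(z, V) = -50 (S(z, V) = -10*5 = -50)
(-1167 + S(C, 21))*Q(-14) = (-1167 - 50)*(314 - 1*(-14)² + 14*(-14)) = -1217*(314 - 1*196 - 196) = -1217*(314 - 196 - 196) = -1217*(-78) = 94926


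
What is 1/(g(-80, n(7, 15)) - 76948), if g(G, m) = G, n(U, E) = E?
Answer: -1/77028 ≈ -1.2982e-5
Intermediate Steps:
1/(g(-80, n(7, 15)) - 76948) = 1/(-80 - 76948) = 1/(-77028) = -1/77028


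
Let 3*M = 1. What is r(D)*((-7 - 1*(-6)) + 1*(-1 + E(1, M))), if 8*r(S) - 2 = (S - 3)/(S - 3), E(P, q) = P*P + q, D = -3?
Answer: -¼ ≈ -0.25000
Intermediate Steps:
M = ⅓ (M = (⅓)*1 = ⅓ ≈ 0.33333)
E(P, q) = q + P² (E(P, q) = P² + q = q + P²)
r(S) = 3/8 (r(S) = ¼ + ((S - 3)/(S - 3))/8 = ¼ + ((-3 + S)/(-3 + S))/8 = ¼ + (⅛)*1 = ¼ + ⅛ = 3/8)
r(D)*((-7 - 1*(-6)) + 1*(-1 + E(1, M))) = 3*((-7 - 1*(-6)) + 1*(-1 + (⅓ + 1²)))/8 = 3*((-7 + 6) + 1*(-1 + (⅓ + 1)))/8 = 3*(-1 + 1*(-1 + 4/3))/8 = 3*(-1 + 1*(⅓))/8 = 3*(-1 + ⅓)/8 = (3/8)*(-⅔) = -¼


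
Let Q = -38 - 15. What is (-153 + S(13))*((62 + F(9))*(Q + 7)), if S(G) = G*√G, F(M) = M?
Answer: 499698 - 42458*√13 ≈ 3.4661e+5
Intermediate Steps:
Q = -53
S(G) = G^(3/2)
(-153 + S(13))*((62 + F(9))*(Q + 7)) = (-153 + 13^(3/2))*((62 + 9)*(-53 + 7)) = (-153 + 13*√13)*(71*(-46)) = (-153 + 13*√13)*(-3266) = 499698 - 42458*√13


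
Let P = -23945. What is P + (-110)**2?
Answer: -11845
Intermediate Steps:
P + (-110)**2 = -23945 + (-110)**2 = -23945 + 12100 = -11845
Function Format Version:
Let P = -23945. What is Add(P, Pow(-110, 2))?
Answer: -11845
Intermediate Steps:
Add(P, Pow(-110, 2)) = Add(-23945, Pow(-110, 2)) = Add(-23945, 12100) = -11845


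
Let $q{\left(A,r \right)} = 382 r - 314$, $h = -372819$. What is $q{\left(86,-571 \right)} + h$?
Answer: $-591255$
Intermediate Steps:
$q{\left(A,r \right)} = -314 + 382 r$
$q{\left(86,-571 \right)} + h = \left(-314 + 382 \left(-571\right)\right) - 372819 = \left(-314 - 218122\right) - 372819 = -218436 - 372819 = -591255$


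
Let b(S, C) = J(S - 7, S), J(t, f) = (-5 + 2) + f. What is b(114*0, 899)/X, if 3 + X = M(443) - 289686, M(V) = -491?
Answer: 3/290180 ≈ 1.0338e-5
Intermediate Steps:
J(t, f) = -3 + f
b(S, C) = -3 + S
X = -290180 (X = -3 + (-491 - 289686) = -3 - 290177 = -290180)
b(114*0, 899)/X = (-3 + 114*0)/(-290180) = (-3 + 0)*(-1/290180) = -3*(-1/290180) = 3/290180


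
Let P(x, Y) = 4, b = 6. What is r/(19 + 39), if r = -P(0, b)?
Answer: -2/29 ≈ -0.068966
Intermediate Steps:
r = -4 (r = -1*4 = -4)
r/(19 + 39) = -4/(19 + 39) = -4/58 = -4*1/58 = -2/29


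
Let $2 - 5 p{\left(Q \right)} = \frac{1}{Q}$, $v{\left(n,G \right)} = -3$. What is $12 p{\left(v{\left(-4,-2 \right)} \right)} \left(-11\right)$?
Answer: $- \frac{308}{5} \approx -61.6$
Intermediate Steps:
$p{\left(Q \right)} = \frac{2}{5} - \frac{1}{5 Q}$
$12 p{\left(v{\left(-4,-2 \right)} \right)} \left(-11\right) = 12 \frac{-1 + 2 \left(-3\right)}{5 \left(-3\right)} \left(-11\right) = 12 \cdot \frac{1}{5} \left(- \frac{1}{3}\right) \left(-1 - 6\right) \left(-11\right) = 12 \cdot \frac{1}{5} \left(- \frac{1}{3}\right) \left(-7\right) \left(-11\right) = 12 \cdot \frac{7}{15} \left(-11\right) = \frac{28}{5} \left(-11\right) = - \frac{308}{5}$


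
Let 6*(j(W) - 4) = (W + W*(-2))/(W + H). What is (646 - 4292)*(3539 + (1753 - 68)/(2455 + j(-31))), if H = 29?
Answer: -380421171658/29477 ≈ -1.2906e+7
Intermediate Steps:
j(W) = 4 - W/(6*(29 + W)) (j(W) = 4 + ((W + W*(-2))/(W + 29))/6 = 4 + ((W - 2*W)/(29 + W))/6 = 4 + ((-W)/(29 + W))/6 = 4 + (-W/(29 + W))/6 = 4 - W/(6*(29 + W)))
(646 - 4292)*(3539 + (1753 - 68)/(2455 + j(-31))) = (646 - 4292)*(3539 + (1753 - 68)/(2455 + (696 + 23*(-31))/(6*(29 - 31)))) = -3646*(3539 + 1685/(2455 + (⅙)*(696 - 713)/(-2))) = -3646*(3539 + 1685/(2455 + (⅙)*(-½)*(-17))) = -3646*(3539 + 1685/(2455 + 17/12)) = -3646*(3539 + 1685/(29477/12)) = -3646*(3539 + 1685*(12/29477)) = -3646*(3539 + 20220/29477) = -3646*104339323/29477 = -380421171658/29477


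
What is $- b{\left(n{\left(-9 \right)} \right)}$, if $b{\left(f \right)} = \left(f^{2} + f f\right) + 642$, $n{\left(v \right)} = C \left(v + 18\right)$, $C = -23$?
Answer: $-86340$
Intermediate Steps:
$n{\left(v \right)} = -414 - 23 v$ ($n{\left(v \right)} = - 23 \left(v + 18\right) = - 23 \left(18 + v\right) = -414 - 23 v$)
$b{\left(f \right)} = 642 + 2 f^{2}$ ($b{\left(f \right)} = \left(f^{2} + f^{2}\right) + 642 = 2 f^{2} + 642 = 642 + 2 f^{2}$)
$- b{\left(n{\left(-9 \right)} \right)} = - (642 + 2 \left(-414 - -207\right)^{2}) = - (642 + 2 \left(-414 + 207\right)^{2}) = - (642 + 2 \left(-207\right)^{2}) = - (642 + 2 \cdot 42849) = - (642 + 85698) = \left(-1\right) 86340 = -86340$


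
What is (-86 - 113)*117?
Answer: -23283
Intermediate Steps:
(-86 - 113)*117 = -199*117 = -23283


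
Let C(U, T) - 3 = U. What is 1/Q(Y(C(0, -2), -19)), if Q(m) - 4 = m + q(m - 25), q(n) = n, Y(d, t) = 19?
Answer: 1/17 ≈ 0.058824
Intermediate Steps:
C(U, T) = 3 + U
Q(m) = -21 + 2*m (Q(m) = 4 + (m + (m - 25)) = 4 + (m + (-25 + m)) = 4 + (-25 + 2*m) = -21 + 2*m)
1/Q(Y(C(0, -2), -19)) = 1/(-21 + 2*19) = 1/(-21 + 38) = 1/17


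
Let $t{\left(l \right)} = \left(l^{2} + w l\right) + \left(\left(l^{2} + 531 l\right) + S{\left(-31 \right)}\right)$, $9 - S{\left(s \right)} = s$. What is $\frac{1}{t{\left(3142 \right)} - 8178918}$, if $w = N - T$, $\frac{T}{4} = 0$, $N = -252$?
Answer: $\frac{1}{12442068} \approx 8.0373 \cdot 10^{-8}$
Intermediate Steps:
$T = 0$ ($T = 4 \cdot 0 = 0$)
$S{\left(s \right)} = 9 - s$
$w = -252$ ($w = -252 - 0 = -252 + 0 = -252$)
$t{\left(l \right)} = 40 + 2 l^{2} + 279 l$ ($t{\left(l \right)} = \left(l^{2} - 252 l\right) + \left(\left(l^{2} + 531 l\right) + \left(9 - -31\right)\right) = \left(l^{2} - 252 l\right) + \left(\left(l^{2} + 531 l\right) + \left(9 + 31\right)\right) = \left(l^{2} - 252 l\right) + \left(\left(l^{2} + 531 l\right) + 40\right) = \left(l^{2} - 252 l\right) + \left(40 + l^{2} + 531 l\right) = 40 + 2 l^{2} + 279 l$)
$\frac{1}{t{\left(3142 \right)} - 8178918} = \frac{1}{\left(40 + 2 \cdot 3142^{2} + 279 \cdot 3142\right) - 8178918} = \frac{1}{\left(40 + 2 \cdot 9872164 + 876618\right) - 8178918} = \frac{1}{\left(40 + 19744328 + 876618\right) - 8178918} = \frac{1}{20620986 - 8178918} = \frac{1}{12442068}$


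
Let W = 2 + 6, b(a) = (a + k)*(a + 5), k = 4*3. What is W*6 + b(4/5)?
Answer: 3056/25 ≈ 122.24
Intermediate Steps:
k = 12
b(a) = (5 + a)*(12 + a) (b(a) = (a + 12)*(a + 5) = (12 + a)*(5 + a) = (5 + a)*(12 + a))
W = 8
W*6 + b(4/5) = 8*6 + (60 + (4/5)² + 17*(4/5)) = 48 + (60 + (4*(⅕))² + 17*(4*(⅕))) = 48 + (60 + (⅘)² + 17*(⅘)) = 48 + (60 + 16/25 + 68/5) = 48 + 1856/25 = 3056/25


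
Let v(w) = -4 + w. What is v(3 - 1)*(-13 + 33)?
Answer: -40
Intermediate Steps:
v(3 - 1)*(-13 + 33) = (-4 + (3 - 1))*(-13 + 33) = (-4 + 2)*20 = -2*20 = -40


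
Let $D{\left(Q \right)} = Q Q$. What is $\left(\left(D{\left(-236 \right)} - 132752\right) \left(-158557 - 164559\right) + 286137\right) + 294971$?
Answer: $24898607604$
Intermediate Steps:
$D{\left(Q \right)} = Q^{2}$
$\left(\left(D{\left(-236 \right)} - 132752\right) \left(-158557 - 164559\right) + 286137\right) + 294971 = \left(\left(\left(-236\right)^{2} - 132752\right) \left(-158557 - 164559\right) + 286137\right) + 294971 = \left(\left(55696 - 132752\right) \left(-323116\right) + 286137\right) + 294971 = \left(\left(-77056\right) \left(-323116\right) + 286137\right) + 294971 = \left(24898026496 + 286137\right) + 294971 = 24898312633 + 294971 = 24898607604$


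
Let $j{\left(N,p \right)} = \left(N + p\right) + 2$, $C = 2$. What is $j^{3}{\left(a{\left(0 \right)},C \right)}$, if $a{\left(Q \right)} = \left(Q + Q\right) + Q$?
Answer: $64$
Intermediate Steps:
$a{\left(Q \right)} = 3 Q$ ($a{\left(Q \right)} = 2 Q + Q = 3 Q$)
$j{\left(N,p \right)} = 2 + N + p$
$j^{3}{\left(a{\left(0 \right)},C \right)} = \left(2 + 3 \cdot 0 + 2\right)^{3} = \left(2 + 0 + 2\right)^{3} = 4^{3} = 64$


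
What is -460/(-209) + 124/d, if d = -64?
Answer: 881/3344 ≈ 0.26346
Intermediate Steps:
-460/(-209) + 124/d = -460/(-209) + 124/(-64) = -460*(-1/209) + 124*(-1/64) = 460/209 - 31/16 = 881/3344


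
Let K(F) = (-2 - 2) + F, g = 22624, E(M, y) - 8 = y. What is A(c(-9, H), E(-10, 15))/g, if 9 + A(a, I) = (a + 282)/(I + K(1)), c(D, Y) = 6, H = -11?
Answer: 27/113120 ≈ 0.00023868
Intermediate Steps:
E(M, y) = 8 + y
K(F) = -4 + F
A(a, I) = -9 + (282 + a)/(-3 + I) (A(a, I) = -9 + (a + 282)/(I + (-4 + 1)) = -9 + (282 + a)/(I - 3) = -9 + (282 + a)/(-3 + I))
A(c(-9, H), E(-10, 15))/g = ((309 + 6 - 9*(8 + 15))/(-3 + (8 + 15)))/22624 = ((309 + 6 - 9*23)/(-3 + 23))*(1/22624) = ((309 + 6 - 207)/20)*(1/22624) = ((1/20)*108)*(1/22624) = (27/5)*(1/22624) = 27/113120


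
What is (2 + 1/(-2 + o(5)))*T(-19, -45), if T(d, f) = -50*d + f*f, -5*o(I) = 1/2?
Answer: 13600/3 ≈ 4533.3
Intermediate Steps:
o(I) = -⅒ (o(I) = -⅕/2 = -⅕*½ = -⅒)
T(d, f) = f² - 50*d (T(d, f) = -50*d + f² = f² - 50*d)
(2 + 1/(-2 + o(5)))*T(-19, -45) = (2 + 1/(-2 - ⅒))*((-45)² - 50*(-19)) = (2 + 1/(-21/10))*(2025 + 950) = (2 - 10/21*1)*2975 = (2 - 10/21)*2975 = (32/21)*2975 = 13600/3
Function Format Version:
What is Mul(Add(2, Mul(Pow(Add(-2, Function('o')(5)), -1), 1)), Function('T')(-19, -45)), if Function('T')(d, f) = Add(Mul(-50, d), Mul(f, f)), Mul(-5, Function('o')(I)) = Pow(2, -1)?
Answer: Rational(13600, 3) ≈ 4533.3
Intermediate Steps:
Function('o')(I) = Rational(-1, 10) (Function('o')(I) = Mul(Rational(-1, 5), Pow(2, -1)) = Mul(Rational(-1, 5), Rational(1, 2)) = Rational(-1, 10))
Function('T')(d, f) = Add(Pow(f, 2), Mul(-50, d)) (Function('T')(d, f) = Add(Mul(-50, d), Pow(f, 2)) = Add(Pow(f, 2), Mul(-50, d)))
Mul(Add(2, Mul(Pow(Add(-2, Function('o')(5)), -1), 1)), Function('T')(-19, -45)) = Mul(Add(2, Mul(Pow(Add(-2, Rational(-1, 10)), -1), 1)), Add(Pow(-45, 2), Mul(-50, -19))) = Mul(Add(2, Mul(Pow(Rational(-21, 10), -1), 1)), Add(2025, 950)) = Mul(Add(2, Mul(Rational(-10, 21), 1)), 2975) = Mul(Add(2, Rational(-10, 21)), 2975) = Mul(Rational(32, 21), 2975) = Rational(13600, 3)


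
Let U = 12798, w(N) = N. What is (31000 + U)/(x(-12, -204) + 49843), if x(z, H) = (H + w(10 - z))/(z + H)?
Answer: 4730184/5383135 ≈ 0.87870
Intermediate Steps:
x(z, H) = (10 + H - z)/(H + z) (x(z, H) = (H + (10 - z))/(z + H) = (10 + H - z)/(H + z))
(31000 + U)/(x(-12, -204) + 49843) = (31000 + 12798)/((10 - 204 - 1*(-12))/(-204 - 12) + 49843) = 43798/((10 - 204 + 12)/(-216) + 49843) = 43798/(-1/216*(-182) + 49843) = 43798/(91/108 + 49843) = 43798/(5383135/108) = 43798*(108/5383135) = 4730184/5383135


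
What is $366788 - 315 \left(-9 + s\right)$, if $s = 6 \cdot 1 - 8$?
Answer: $370253$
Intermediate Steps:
$s = -2$ ($s = 6 - 8 = -2$)
$366788 - 315 \left(-9 + s\right) = 366788 - 315 \left(-9 - 2\right) = 366788 - -3465 = 366788 + 3465 = 370253$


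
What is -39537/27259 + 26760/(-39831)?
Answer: -768083029/361917743 ≈ -2.1223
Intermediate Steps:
-39537/27259 + 26760/(-39831) = -39537*1/27259 + 26760*(-1/39831) = -39537/27259 - 8920/13277 = -768083029/361917743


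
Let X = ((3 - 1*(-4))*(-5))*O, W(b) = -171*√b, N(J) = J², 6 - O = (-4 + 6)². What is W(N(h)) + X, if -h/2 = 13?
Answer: -4516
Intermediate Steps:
h = -26 (h = -2*13 = -26)
O = 2 (O = 6 - (-4 + 6)² = 6 - 1*2² = 6 - 1*4 = 6 - 4 = 2)
X = -70 (X = ((3 - 1*(-4))*(-5))*2 = ((3 + 4)*(-5))*2 = (7*(-5))*2 = -35*2 = -70)
W(N(h)) + X = -171*√((-26)²) - 70 = -171*√676 - 70 = -171*26 - 70 = -4446 - 70 = -4516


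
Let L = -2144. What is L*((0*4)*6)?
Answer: 0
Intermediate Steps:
L*((0*4)*6) = -2144*0*4*6 = -0*6 = -2144*0 = 0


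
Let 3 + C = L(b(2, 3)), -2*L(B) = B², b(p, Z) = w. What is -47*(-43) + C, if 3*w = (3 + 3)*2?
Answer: 2010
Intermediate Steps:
w = 4 (w = ((3 + 3)*2)/3 = (6*2)/3 = (⅓)*12 = 4)
b(p, Z) = 4
L(B) = -B²/2
C = -11 (C = -3 - ½*4² = -3 - ½*16 = -3 - 8 = -11)
-47*(-43) + C = -47*(-43) - 11 = 2021 - 11 = 2010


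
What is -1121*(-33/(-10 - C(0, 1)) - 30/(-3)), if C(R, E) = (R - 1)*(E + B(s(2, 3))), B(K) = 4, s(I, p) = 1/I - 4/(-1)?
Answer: -93043/5 ≈ -18609.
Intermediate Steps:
s(I, p) = 4 + 1/I (s(I, p) = 1/I - 4*(-1) = 1/I + 4 = 4 + 1/I)
C(R, E) = (-1 + R)*(4 + E) (C(R, E) = (R - 1)*(E + 4) = (-1 + R)*(4 + E))
-1121*(-33/(-10 - C(0, 1)) - 30/(-3)) = -1121*(-33/(-10 - (-4 - 1*1 + 4*0 + 1*0)) - 30/(-3)) = -1121*(-33/(-10 - (-4 - 1 + 0 + 0)) - 30*(-⅓)) = -1121*(-33/(-10 - 1*(-5)) + 10) = -1121*(-33/(-10 + 5) + 10) = -1121*(-33/(-5) + 10) = -1121*(-33*(-⅕) + 10) = -1121*(33/5 + 10) = -1121*83/5 = -93043/5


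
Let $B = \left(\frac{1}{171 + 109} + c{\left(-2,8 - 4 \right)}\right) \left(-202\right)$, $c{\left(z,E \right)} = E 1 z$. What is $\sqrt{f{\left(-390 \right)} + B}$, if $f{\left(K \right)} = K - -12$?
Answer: $\frac{\sqrt{6062665}}{70} \approx 35.175$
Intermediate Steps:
$f{\left(K \right)} = 12 + K$ ($f{\left(K \right)} = K + 12 = 12 + K$)
$c{\left(z,E \right)} = E z$
$B = \frac{226139}{140}$ ($B = \left(\frac{1}{171 + 109} + \left(8 - 4\right) \left(-2\right)\right) \left(-202\right) = \left(\frac{1}{280} + 4 \left(-2\right)\right) \left(-202\right) = \left(\frac{1}{280} - 8\right) \left(-202\right) = \left(- \frac{2239}{280}\right) \left(-202\right) = \frac{226139}{140} \approx 1615.3$)
$\sqrt{f{\left(-390 \right)} + B} = \sqrt{\left(12 - 390\right) + \frac{226139}{140}} = \sqrt{-378 + \frac{226139}{140}} = \sqrt{\frac{173219}{140}} = \frac{\sqrt{6062665}}{70}$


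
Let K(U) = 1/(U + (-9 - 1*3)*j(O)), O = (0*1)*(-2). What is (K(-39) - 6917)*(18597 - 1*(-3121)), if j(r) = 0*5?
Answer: -5858734552/39 ≈ -1.5022e+8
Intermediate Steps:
O = 0 (O = 0*(-2) = 0)
j(r) = 0
K(U) = 1/U (K(U) = 1/(U + (-9 - 1*3)*0) = 1/(U + (-9 - 3)*0) = 1/(U - 12*0) = 1/(U + 0) = 1/U)
(K(-39) - 6917)*(18597 - 1*(-3121)) = (1/(-39) - 6917)*(18597 - 1*(-3121)) = (-1/39 - 6917)*(18597 + 3121) = -269764/39*21718 = -5858734552/39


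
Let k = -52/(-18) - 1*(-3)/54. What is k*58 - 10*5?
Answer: 1087/9 ≈ 120.78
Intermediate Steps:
k = 53/18 (k = -52*(-1/18) + 3*(1/54) = 26/9 + 1/18 = 53/18 ≈ 2.9444)
k*58 - 10*5 = (53/18)*58 - 10*5 = 1537/9 - 50 = 1087/9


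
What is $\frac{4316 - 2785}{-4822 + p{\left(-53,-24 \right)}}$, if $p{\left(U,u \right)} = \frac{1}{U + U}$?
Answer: $- \frac{162286}{511133} \approx -0.3175$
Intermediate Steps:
$p{\left(U,u \right)} = \frac{1}{2 U}$
$\frac{4316 - 2785}{-4822 + p{\left(-53,-24 \right)}} = \frac{4316 - 2785}{-4822 + \frac{1}{2 \left(-53\right)}} = \frac{1531}{-4822 + \frac{1}{2} \left(- \frac{1}{53}\right)} = \frac{1531}{-4822 - \frac{1}{106}} = \frac{1531}{- \frac{511133}{106}} = 1531 \left(- \frac{106}{511133}\right) = - \frac{162286}{511133}$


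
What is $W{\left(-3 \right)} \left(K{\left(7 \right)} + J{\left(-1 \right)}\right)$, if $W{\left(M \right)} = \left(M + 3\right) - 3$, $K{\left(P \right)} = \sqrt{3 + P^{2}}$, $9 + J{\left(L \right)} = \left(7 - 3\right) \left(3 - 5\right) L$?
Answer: $3 - 6 \sqrt{13} \approx -18.633$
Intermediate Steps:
$J{\left(L \right)} = -9 - 8 L$ ($J{\left(L \right)} = -9 + \left(7 - 3\right) \left(3 - 5\right) L = -9 + 4 \left(-2\right) L = -9 - 8 L$)
$W{\left(M \right)} = M$ ($W{\left(M \right)} = \left(3 + M\right) - 3 = M$)
$W{\left(-3 \right)} \left(K{\left(7 \right)} + J{\left(-1 \right)}\right) = - 3 \left(\sqrt{3 + 7^{2}} - 1\right) = - 3 \left(\sqrt{3 + 49} + \left(-9 + 8\right)\right) = - 3 \left(\sqrt{52} - 1\right) = - 3 \left(2 \sqrt{13} - 1\right) = - 3 \left(-1 + 2 \sqrt{13}\right) = 3 - 6 \sqrt{13}$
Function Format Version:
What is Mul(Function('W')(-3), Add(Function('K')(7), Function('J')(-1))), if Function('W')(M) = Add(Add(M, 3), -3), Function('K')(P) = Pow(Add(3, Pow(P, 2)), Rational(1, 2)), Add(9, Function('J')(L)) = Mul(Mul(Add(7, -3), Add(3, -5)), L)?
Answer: Add(3, Mul(-6, Pow(13, Rational(1, 2)))) ≈ -18.633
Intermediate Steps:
Function('J')(L) = Add(-9, Mul(-8, L)) (Function('J')(L) = Add(-9, Mul(Mul(Add(7, -3), Add(3, -5)), L)) = Add(-9, Mul(Mul(4, -2), L)) = Add(-9, Mul(-8, L)))
Function('W')(M) = M (Function('W')(M) = Add(Add(3, M), -3) = M)
Mul(Function('W')(-3), Add(Function('K')(7), Function('J')(-1))) = Mul(-3, Add(Pow(Add(3, Pow(7, 2)), Rational(1, 2)), Add(-9, Mul(-8, -1)))) = Mul(-3, Add(Pow(Add(3, 49), Rational(1, 2)), Add(-9, 8))) = Mul(-3, Add(Pow(52, Rational(1, 2)), -1)) = Mul(-3, Add(Mul(2, Pow(13, Rational(1, 2))), -1)) = Mul(-3, Add(-1, Mul(2, Pow(13, Rational(1, 2))))) = Add(3, Mul(-6, Pow(13, Rational(1, 2))))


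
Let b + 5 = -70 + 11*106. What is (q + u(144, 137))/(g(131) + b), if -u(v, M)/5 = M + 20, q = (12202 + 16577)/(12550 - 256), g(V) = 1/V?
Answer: -420161147/585694356 ≈ -0.71737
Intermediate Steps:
q = 9593/4098 (q = 28779/12294 = 28779*(1/12294) = 9593/4098 ≈ 2.3409)
u(v, M) = -100 - 5*M (u(v, M) = -5*(M + 20) = -5*(20 + M) = -100 - 5*M)
b = 1091 (b = -5 + (-70 + 11*106) = -5 + (-70 + 1166) = -5 + 1096 = 1091)
(q + u(144, 137))/(g(131) + b) = (9593/4098 + (-100 - 5*137))/(1/131 + 1091) = (9593/4098 + (-100 - 685))/(1/131 + 1091) = (9593/4098 - 785)/(142922/131) = -3207337/4098*131/142922 = -420161147/585694356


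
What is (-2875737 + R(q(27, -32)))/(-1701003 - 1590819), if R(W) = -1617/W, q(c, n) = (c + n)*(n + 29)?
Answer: 7189612/8229555 ≈ 0.87363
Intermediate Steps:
q(c, n) = (29 + n)*(c + n) (q(c, n) = (c + n)*(29 + n) = (29 + n)*(c + n))
(-2875737 + R(q(27, -32)))/(-1701003 - 1590819) = (-2875737 - 1617/((-32)² + 29*27 + 29*(-32) + 27*(-32)))/(-1701003 - 1590819) = (-2875737 - 1617/(1024 + 783 - 928 - 864))/(-3291822) = (-2875737 - 1617/15)*(-1/3291822) = (-2875737 - 1617*1/15)*(-1/3291822) = (-2875737 - 539/5)*(-1/3291822) = -14379224/5*(-1/3291822) = 7189612/8229555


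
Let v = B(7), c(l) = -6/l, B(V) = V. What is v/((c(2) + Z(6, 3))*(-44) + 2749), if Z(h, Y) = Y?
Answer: 7/2749 ≈ 0.0025464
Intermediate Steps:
v = 7
v/((c(2) + Z(6, 3))*(-44) + 2749) = 7/((-6/2 + 3)*(-44) + 2749) = 7/((-6*½ + 3)*(-44) + 2749) = 7/((-3 + 3)*(-44) + 2749) = 7/(0*(-44) + 2749) = 7/(0 + 2749) = 7/2749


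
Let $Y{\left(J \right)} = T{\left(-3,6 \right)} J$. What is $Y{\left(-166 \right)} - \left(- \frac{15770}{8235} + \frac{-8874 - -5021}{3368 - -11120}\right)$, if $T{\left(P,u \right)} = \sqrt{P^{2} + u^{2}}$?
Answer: $\frac{52041043}{23861736} - 498 \sqrt{5} \approx -1111.4$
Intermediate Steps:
$Y{\left(J \right)} = 3 J \sqrt{5}$ ($Y{\left(J \right)} = \sqrt{\left(-3\right)^{2} + 6^{2}} J = \sqrt{9 + 36} J = \sqrt{45} J = 3 \sqrt{5} J = 3 J \sqrt{5}$)
$Y{\left(-166 \right)} - \left(- \frac{15770}{8235} + \frac{-8874 - -5021}{3368 - -11120}\right) = 3 \left(-166\right) \sqrt{5} - \left(- \frac{15770}{8235} + \frac{-8874 - -5021}{3368 - -11120}\right) = - 498 \sqrt{5} - \left(\left(-15770\right) \frac{1}{8235} + \frac{-8874 + 5021}{3368 + 11120}\right) = - 498 \sqrt{5} - \left(- \frac{3154}{1647} - \frac{3853}{14488}\right) = - 498 \sqrt{5} - - \frac{52041043}{23861736} = - 498 \sqrt{5} + \frac{52041043}{23861736} = \frac{52041043}{23861736} - 498 \sqrt{5}$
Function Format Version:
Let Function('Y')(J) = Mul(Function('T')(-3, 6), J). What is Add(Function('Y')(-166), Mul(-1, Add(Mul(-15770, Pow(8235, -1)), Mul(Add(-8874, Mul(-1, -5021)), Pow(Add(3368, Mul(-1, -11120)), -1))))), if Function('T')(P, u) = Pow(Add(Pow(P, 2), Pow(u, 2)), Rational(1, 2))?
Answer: Add(Rational(52041043, 23861736), Mul(-498, Pow(5, Rational(1, 2)))) ≈ -1111.4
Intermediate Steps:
Function('Y')(J) = Mul(3, J, Pow(5, Rational(1, 2))) (Function('Y')(J) = Mul(Pow(Add(Pow(-3, 2), Pow(6, 2)), Rational(1, 2)), J) = Mul(Pow(Add(9, 36), Rational(1, 2)), J) = Mul(Pow(45, Rational(1, 2)), J) = Mul(Mul(3, Pow(5, Rational(1, 2))), J) = Mul(3, J, Pow(5, Rational(1, 2))))
Add(Function('Y')(-166), Mul(-1, Add(Mul(-15770, Pow(8235, -1)), Mul(Add(-8874, Mul(-1, -5021)), Pow(Add(3368, Mul(-1, -11120)), -1))))) = Add(Mul(3, -166, Pow(5, Rational(1, 2))), Mul(-1, Add(Mul(-15770, Pow(8235, -1)), Mul(Add(-8874, Mul(-1, -5021)), Pow(Add(3368, Mul(-1, -11120)), -1))))) = Add(Mul(-498, Pow(5, Rational(1, 2))), Mul(-1, Add(Mul(-15770, Rational(1, 8235)), Mul(Add(-8874, 5021), Pow(Add(3368, 11120), -1))))) = Add(Mul(-498, Pow(5, Rational(1, 2))), Mul(-1, Add(Rational(-3154, 1647), Mul(-3853, Pow(14488, -1))))) = Add(Mul(-498, Pow(5, Rational(1, 2))), Mul(-1, Add(Rational(-3154, 1647), Mul(-3853, Rational(1, 14488))))) = Add(Mul(-498, Pow(5, Rational(1, 2))), Mul(-1, Add(Rational(-3154, 1647), Rational(-3853, 14488)))) = Add(Mul(-498, Pow(5, Rational(1, 2))), Mul(-1, Rational(-52041043, 23861736))) = Add(Mul(-498, Pow(5, Rational(1, 2))), Rational(52041043, 23861736)) = Add(Rational(52041043, 23861736), Mul(-498, Pow(5, Rational(1, 2))))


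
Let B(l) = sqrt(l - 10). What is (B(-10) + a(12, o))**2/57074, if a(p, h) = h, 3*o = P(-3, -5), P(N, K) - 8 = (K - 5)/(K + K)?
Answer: -11/57074 + 6*I*sqrt(5)/28537 ≈ -0.00019273 + 0.00047014*I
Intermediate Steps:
P(N, K) = 8 + (-5 + K)/(2*K) (P(N, K) = 8 + (K - 5)/(K + K) = 8 + (-5 + K)/((2*K)) = 8 + (-5 + K)*(1/(2*K)) = 8 + (-5 + K)/(2*K))
o = 3 (o = ((1/2)*(-5 + 17*(-5))/(-5))/3 = ((1/2)*(-1/5)*(-5 - 85))/3 = ((1/2)*(-1/5)*(-90))/3 = (1/3)*9 = 3)
B(l) = sqrt(-10 + l)
(B(-10) + a(12, o))**2/57074 = (sqrt(-10 - 10) + 3)**2/57074 = (sqrt(-20) + 3)**2*(1/57074) = (2*I*sqrt(5) + 3)**2*(1/57074) = (3 + 2*I*sqrt(5))**2*(1/57074) = (3 + 2*I*sqrt(5))**2/57074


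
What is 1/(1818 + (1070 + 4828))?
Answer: 1/7716 ≈ 0.00012960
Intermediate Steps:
1/(1818 + (1070 + 4828)) = 1/(1818 + 5898) = 1/7716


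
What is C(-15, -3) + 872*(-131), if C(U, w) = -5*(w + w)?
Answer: -114202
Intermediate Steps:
C(U, w) = -10*w
C(-15, -3) + 872*(-131) = -10*(-3) + 872*(-131) = 30 - 114232 = -114202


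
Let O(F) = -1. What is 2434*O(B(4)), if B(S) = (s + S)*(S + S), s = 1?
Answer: -2434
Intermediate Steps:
B(S) = 2*S*(1 + S) (B(S) = (1 + S)*(S + S) = (1 + S)*(2*S) = 2*S*(1 + S))
2434*O(B(4)) = 2434*(-1) = -2434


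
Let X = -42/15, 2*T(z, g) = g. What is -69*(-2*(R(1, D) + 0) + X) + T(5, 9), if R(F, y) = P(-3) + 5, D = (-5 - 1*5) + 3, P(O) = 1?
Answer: 10257/10 ≈ 1025.7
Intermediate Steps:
T(z, g) = g/2
X = -14/5 (X = -42*1/15 = -14/5 ≈ -2.8000)
D = -7 (D = (-5 - 5) + 3 = -10 + 3 = -7)
R(F, y) = 6 (R(F, y) = 1 + 5 = 6)
-69*(-2*(R(1, D) + 0) + X) + T(5, 9) = -69*(-2*(6 + 0) - 14/5) + (½)*9 = -69*(-2*6 - 14/5) + 9/2 = -69*(-12 - 14/5) + 9/2 = -69*(-74/5) + 9/2 = 5106/5 + 9/2 = 10257/10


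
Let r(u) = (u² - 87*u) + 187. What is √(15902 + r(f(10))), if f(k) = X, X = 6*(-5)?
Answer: √19599 ≈ 140.00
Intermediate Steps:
X = -30
f(k) = -30
r(u) = 187 + u² - 87*u
√(15902 + r(f(10))) = √(15902 + (187 + (-30)² - 87*(-30))) = √(15902 + (187 + 900 + 2610)) = √(15902 + 3697) = √19599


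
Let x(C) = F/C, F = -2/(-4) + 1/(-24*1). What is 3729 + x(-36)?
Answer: 3221845/864 ≈ 3729.0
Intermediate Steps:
F = 11/24 (F = -2*(-¼) - 1/24*1 = ½ - 1/24 = 11/24 ≈ 0.45833)
x(C) = 11/(24*C)
3729 + x(-36) = 3729 + (11/24)/(-36) = 3729 + (11/24)*(-1/36) = 3729 - 11/864 = 3221845/864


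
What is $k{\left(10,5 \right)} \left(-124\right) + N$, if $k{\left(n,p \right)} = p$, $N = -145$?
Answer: $-765$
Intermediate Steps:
$k{\left(10,5 \right)} \left(-124\right) + N = 5 \left(-124\right) - 145 = -620 - 145 = -765$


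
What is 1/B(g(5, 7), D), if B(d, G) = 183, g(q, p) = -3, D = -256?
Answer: 1/183 ≈ 0.0054645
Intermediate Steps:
1/B(g(5, 7), D) = 1/183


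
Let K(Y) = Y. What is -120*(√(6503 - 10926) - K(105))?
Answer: 12600 - 120*I*√4423 ≈ 12600.0 - 7980.7*I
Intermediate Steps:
-120*(√(6503 - 10926) - K(105)) = -120*(√(6503 - 10926) - 1*105) = -120*(√(-4423) - 105) = -120*(I*√4423 - 105) = -120*(-105 + I*√4423) = 12600 - 120*I*√4423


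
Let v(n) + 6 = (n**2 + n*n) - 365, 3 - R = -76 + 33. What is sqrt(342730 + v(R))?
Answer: sqrt(346591) ≈ 588.72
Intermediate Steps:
R = 46 (R = 3 - (-76 + 33) = 3 - 1*(-43) = 3 + 43 = 46)
v(n) = -371 + 2*n**2 (v(n) = -6 + ((n**2 + n*n) - 365) = -6 + ((n**2 + n**2) - 365) = -6 + (2*n**2 - 365) = -6 + (-365 + 2*n**2) = -371 + 2*n**2)
sqrt(342730 + v(R)) = sqrt(342730 + (-371 + 2*46**2)) = sqrt(342730 + (-371 + 2*2116)) = sqrt(342730 + (-371 + 4232)) = sqrt(342730 + 3861) = sqrt(346591)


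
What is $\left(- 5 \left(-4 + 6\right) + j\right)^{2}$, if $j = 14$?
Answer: $16$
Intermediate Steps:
$\left(- 5 \left(-4 + 6\right) + j\right)^{2} = \left(- 5 \left(-4 + 6\right) + 14\right)^{2} = \left(\left(-5\right) 2 + 14\right)^{2} = \left(-10 + 14\right)^{2} = 4^{2} = 16$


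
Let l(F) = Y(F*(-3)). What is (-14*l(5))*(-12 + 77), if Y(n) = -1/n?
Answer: -182/3 ≈ -60.667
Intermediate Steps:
l(F) = 1/(3*F) (l(F) = -1/(F*(-3)) = -1/((-3*F)) = -(-1)/(3*F) = 1/(3*F))
(-14*l(5))*(-12 + 77) = (-14/(3*5))*(-12 + 77) = -14/(3*5)*65 = -14*1/15*65 = -14/15*65 = -182/3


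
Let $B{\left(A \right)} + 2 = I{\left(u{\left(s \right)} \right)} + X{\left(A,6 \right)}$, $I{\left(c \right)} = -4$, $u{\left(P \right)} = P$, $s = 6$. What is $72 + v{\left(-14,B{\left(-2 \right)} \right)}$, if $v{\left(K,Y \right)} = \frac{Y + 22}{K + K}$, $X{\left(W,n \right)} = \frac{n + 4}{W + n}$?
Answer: $\frac{3995}{56} \approx 71.339$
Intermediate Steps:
$X{\left(W,n \right)} = \frac{4 + n}{W + n}$
$B{\left(A \right)} = -6 + \frac{10}{6 + A}$ ($B{\left(A \right)} = -2 - \left(4 - \frac{4 + 6}{A + 6}\right) = -2 - \left(4 - \frac{1}{6 + A} 10\right) = -2 - \left(4 - \frac{10}{6 + A}\right) = -6 + \frac{10}{6 + A}$)
$v{\left(K,Y \right)} = \frac{22 + Y}{2 K}$
$72 + v{\left(-14,B{\left(-2 \right)} \right)} = 72 + \frac{22 + \frac{2 \left(-13 - -6\right)}{6 - 2}}{2 \left(-14\right)} = 72 + \frac{1}{2} \left(- \frac{1}{14}\right) \left(22 + \frac{2 \left(-13 + 6\right)}{4}\right) = 72 + \frac{1}{2} \left(- \frac{1}{14}\right) \left(22 + 2 \cdot \frac{1}{4} \left(-7\right)\right) = 72 + \frac{1}{2} \left(- \frac{1}{14}\right) \left(22 - \frac{7}{2}\right) = 72 + \frac{1}{2} \left(- \frac{1}{14}\right) \frac{37}{2} = 72 - \frac{37}{56} = \frac{3995}{56}$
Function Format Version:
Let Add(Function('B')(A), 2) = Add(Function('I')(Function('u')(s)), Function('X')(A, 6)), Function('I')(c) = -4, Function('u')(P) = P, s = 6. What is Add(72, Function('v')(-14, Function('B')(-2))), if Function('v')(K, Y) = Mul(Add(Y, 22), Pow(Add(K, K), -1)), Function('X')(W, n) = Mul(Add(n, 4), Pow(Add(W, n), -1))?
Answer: Rational(3995, 56) ≈ 71.339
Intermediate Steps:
Function('X')(W, n) = Mul(Pow(Add(W, n), -1), Add(4, n)) (Function('X')(W, n) = Mul(Add(4, n), Pow(Add(W, n), -1)) = Mul(Pow(Add(W, n), -1), Add(4, n)))
Function('B')(A) = Add(-6, Mul(10, Pow(Add(6, A), -1))) (Function('B')(A) = Add(-2, Add(-4, Mul(Pow(Add(A, 6), -1), Add(4, 6)))) = Add(-2, Add(-4, Mul(Pow(Add(6, A), -1), 10))) = Add(-2, Add(-4, Mul(10, Pow(Add(6, A), -1)))) = Add(-6, Mul(10, Pow(Add(6, A), -1))))
Function('v')(K, Y) = Mul(Rational(1, 2), Pow(K, -1), Add(22, Y)) (Function('v')(K, Y) = Mul(Add(22, Y), Pow(Mul(2, K), -1)) = Mul(Add(22, Y), Mul(Rational(1, 2), Pow(K, -1))) = Mul(Rational(1, 2), Pow(K, -1), Add(22, Y)))
Add(72, Function('v')(-14, Function('B')(-2))) = Add(72, Mul(Rational(1, 2), Pow(-14, -1), Add(22, Mul(2, Pow(Add(6, -2), -1), Add(-13, Mul(-3, -2)))))) = Add(72, Mul(Rational(1, 2), Rational(-1, 14), Add(22, Mul(2, Pow(4, -1), Add(-13, 6))))) = Add(72, Mul(Rational(1, 2), Rational(-1, 14), Add(22, Mul(2, Rational(1, 4), -7)))) = Add(72, Mul(Rational(1, 2), Rational(-1, 14), Add(22, Rational(-7, 2)))) = Add(72, Mul(Rational(1, 2), Rational(-1, 14), Rational(37, 2))) = Add(72, Rational(-37, 56)) = Rational(3995, 56)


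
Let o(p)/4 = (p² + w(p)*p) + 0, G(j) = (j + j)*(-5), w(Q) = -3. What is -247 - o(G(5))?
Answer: -10847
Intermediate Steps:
G(j) = -10*j (G(j) = (2*j)*(-5) = -10*j)
o(p) = -12*p + 4*p² (o(p) = 4*((p² - 3*p) + 0) = 4*(p² - 3*p) = -12*p + 4*p²)
-247 - o(G(5)) = -247 - 4*(-10*5)*(-3 - 10*5) = -247 - 4*(-50)*(-3 - 50) = -247 - 4*(-50)*(-53) = -247 - 1*10600 = -247 - 10600 = -10847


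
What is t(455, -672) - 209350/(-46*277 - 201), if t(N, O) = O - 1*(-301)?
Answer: -4592503/12943 ≈ -354.83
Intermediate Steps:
t(N, O) = 301 + O (t(N, O) = O + 301 = 301 + O)
t(455, -672) - 209350/(-46*277 - 201) = (301 - 672) - 209350/(-46*277 - 201) = -371 - 209350/(-12742 - 201) = -371 - 209350/(-12943) = -371 - 209350*(-1)/12943 = -371 - 1*(-209350/12943) = -371 + 209350/12943 = -4592503/12943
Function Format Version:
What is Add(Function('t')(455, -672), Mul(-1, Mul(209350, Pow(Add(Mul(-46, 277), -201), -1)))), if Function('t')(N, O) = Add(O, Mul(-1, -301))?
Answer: Rational(-4592503, 12943) ≈ -354.83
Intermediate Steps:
Function('t')(N, O) = Add(301, O) (Function('t')(N, O) = Add(O, 301) = Add(301, O))
Add(Function('t')(455, -672), Mul(-1, Mul(209350, Pow(Add(Mul(-46, 277), -201), -1)))) = Add(Add(301, -672), Mul(-1, Mul(209350, Pow(Add(Mul(-46, 277), -201), -1)))) = Add(-371, Mul(-1, Mul(209350, Pow(Add(-12742, -201), -1)))) = Add(-371, Mul(-1, Mul(209350, Pow(-12943, -1)))) = Add(-371, Mul(-1, Mul(209350, Rational(-1, 12943)))) = Add(-371, Mul(-1, Rational(-209350, 12943))) = Add(-371, Rational(209350, 12943)) = Rational(-4592503, 12943)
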